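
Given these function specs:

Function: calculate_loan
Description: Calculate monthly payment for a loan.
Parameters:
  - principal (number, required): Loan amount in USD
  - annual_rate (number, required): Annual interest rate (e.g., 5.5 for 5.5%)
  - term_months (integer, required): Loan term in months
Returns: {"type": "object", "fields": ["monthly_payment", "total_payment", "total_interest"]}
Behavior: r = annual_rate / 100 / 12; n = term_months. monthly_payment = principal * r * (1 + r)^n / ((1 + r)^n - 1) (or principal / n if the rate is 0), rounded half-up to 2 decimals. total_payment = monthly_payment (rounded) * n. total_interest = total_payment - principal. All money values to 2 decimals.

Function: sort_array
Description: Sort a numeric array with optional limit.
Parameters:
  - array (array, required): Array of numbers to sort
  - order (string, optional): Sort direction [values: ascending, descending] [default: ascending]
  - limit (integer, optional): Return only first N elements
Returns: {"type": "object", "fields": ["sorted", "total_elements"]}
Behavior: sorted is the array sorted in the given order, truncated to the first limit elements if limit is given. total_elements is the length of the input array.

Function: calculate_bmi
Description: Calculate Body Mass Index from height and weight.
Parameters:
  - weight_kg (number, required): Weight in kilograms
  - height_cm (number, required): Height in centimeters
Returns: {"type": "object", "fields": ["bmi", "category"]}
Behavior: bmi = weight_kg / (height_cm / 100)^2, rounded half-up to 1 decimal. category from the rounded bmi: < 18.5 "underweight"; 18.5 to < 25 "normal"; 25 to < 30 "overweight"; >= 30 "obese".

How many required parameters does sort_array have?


Parameters of sort_array: array (required), order (optional), limit (optional)
Required count:
1


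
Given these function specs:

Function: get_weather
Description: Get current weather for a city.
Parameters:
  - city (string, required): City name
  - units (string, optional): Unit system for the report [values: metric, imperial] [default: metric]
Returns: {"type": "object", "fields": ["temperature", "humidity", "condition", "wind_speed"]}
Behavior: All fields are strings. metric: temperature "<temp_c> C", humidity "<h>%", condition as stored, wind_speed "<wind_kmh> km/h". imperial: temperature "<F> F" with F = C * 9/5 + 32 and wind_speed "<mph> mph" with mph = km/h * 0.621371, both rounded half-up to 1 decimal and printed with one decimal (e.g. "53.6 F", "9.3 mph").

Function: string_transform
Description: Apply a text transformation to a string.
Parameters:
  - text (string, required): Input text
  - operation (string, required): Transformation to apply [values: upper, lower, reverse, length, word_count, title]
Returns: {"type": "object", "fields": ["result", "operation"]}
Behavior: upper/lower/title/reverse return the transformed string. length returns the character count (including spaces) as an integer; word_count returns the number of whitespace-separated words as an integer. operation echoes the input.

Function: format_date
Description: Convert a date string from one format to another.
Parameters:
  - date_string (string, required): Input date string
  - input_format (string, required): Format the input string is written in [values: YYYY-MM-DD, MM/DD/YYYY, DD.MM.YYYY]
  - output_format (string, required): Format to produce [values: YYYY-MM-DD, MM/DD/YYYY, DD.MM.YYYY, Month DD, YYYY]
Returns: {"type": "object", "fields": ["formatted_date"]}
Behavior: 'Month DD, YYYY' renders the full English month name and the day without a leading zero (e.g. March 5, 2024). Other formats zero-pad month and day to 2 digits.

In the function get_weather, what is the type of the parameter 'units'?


The get_weather spec declares:
  - units (string, optional): Unit system for the report [values: metric, imperial] [default: metric]
Type:
string


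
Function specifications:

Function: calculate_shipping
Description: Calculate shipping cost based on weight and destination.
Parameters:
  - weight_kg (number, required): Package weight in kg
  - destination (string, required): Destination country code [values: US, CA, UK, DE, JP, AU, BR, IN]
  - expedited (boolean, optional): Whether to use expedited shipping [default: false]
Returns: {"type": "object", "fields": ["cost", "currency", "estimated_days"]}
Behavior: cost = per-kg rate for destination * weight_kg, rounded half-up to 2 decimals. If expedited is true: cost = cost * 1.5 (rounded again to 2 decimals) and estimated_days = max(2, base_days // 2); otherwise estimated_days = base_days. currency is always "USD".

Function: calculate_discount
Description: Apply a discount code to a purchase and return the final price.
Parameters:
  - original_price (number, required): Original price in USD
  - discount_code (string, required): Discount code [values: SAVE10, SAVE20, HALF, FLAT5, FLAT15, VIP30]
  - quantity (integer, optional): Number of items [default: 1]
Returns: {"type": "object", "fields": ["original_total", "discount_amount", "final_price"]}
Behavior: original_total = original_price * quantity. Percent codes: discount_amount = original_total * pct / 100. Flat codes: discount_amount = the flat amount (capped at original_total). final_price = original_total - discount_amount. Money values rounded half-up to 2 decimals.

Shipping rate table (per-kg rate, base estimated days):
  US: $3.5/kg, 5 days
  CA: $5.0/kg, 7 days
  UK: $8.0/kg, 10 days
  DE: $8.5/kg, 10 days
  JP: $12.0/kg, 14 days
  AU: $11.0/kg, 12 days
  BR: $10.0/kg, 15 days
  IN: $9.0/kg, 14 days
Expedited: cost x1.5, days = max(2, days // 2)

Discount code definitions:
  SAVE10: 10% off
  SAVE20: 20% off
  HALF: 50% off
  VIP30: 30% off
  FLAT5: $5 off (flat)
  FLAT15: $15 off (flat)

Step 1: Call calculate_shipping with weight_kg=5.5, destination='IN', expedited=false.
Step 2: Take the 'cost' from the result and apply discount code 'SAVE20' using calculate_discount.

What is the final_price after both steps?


Step 1: calculate_shipping(weight_kg=5.5, destination=IN, expedited=false)
  Rate for IN: $9.0/kg, base 14 days
  cost = 9.0 * 5.5 = 49.5 -> 49.50
  expedited not set/false: estimated_days = 14
  -> cost = 49.50 USD
Step 2: calculate_discount(original_price=49.5, discount_code=SAVE20, quantity=1)
  original_total = 49.5 * 1 = 49.50
  SAVE20 = 20% off: discount_amount = 49.50 * 20/100 = 9.9 -> 9.90
  final_price = 49.50 - 9.90 = 39.60
  -> final_price = 39.60
$39.60


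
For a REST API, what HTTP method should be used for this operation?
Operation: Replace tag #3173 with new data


GET = read, POST = create, PUT = update/replace, DELETE = remove
This operation is an update/replace.
PUT


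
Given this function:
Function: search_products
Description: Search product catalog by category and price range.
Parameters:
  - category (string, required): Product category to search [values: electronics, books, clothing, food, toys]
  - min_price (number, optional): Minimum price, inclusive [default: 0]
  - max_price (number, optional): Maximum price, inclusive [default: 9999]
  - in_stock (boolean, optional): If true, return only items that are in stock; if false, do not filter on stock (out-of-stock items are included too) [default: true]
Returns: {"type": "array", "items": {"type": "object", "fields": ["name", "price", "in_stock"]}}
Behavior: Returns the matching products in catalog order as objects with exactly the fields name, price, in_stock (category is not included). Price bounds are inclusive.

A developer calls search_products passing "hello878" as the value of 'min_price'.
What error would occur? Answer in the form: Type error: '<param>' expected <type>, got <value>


Spec: 'min_price' is declared as number; "hello878" is a string.
Type error: 'min_price' expected number, got "hello878"


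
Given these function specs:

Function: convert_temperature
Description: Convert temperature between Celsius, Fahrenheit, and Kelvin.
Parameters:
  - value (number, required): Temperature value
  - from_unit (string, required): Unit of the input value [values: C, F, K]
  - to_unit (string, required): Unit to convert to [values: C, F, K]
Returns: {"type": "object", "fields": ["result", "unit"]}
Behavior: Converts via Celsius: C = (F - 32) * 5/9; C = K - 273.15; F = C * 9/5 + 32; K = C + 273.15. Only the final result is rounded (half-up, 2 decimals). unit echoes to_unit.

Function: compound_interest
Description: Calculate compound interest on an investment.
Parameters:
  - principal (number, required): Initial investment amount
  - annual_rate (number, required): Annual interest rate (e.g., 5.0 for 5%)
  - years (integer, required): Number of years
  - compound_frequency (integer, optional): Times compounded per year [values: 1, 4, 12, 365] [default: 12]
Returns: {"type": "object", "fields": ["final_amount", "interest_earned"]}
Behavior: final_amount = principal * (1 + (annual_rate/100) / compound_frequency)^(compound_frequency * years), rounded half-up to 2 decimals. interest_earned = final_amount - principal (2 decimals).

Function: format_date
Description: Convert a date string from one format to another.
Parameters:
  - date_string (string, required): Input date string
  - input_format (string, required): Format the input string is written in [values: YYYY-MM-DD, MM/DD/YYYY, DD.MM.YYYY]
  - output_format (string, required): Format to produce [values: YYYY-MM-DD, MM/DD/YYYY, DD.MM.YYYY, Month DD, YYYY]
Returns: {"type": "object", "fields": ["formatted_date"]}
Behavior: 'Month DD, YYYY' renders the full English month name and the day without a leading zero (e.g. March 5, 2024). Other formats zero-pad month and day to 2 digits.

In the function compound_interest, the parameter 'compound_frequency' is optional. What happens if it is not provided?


The compound_interest spec declares:
  - compound_frequency (integer, optional): Times compounded per year [values: 1, 4, 12, 365] [default: 12]
It defaults to 12


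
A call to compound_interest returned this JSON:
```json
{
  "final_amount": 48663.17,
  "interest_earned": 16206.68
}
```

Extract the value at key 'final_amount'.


48663.17


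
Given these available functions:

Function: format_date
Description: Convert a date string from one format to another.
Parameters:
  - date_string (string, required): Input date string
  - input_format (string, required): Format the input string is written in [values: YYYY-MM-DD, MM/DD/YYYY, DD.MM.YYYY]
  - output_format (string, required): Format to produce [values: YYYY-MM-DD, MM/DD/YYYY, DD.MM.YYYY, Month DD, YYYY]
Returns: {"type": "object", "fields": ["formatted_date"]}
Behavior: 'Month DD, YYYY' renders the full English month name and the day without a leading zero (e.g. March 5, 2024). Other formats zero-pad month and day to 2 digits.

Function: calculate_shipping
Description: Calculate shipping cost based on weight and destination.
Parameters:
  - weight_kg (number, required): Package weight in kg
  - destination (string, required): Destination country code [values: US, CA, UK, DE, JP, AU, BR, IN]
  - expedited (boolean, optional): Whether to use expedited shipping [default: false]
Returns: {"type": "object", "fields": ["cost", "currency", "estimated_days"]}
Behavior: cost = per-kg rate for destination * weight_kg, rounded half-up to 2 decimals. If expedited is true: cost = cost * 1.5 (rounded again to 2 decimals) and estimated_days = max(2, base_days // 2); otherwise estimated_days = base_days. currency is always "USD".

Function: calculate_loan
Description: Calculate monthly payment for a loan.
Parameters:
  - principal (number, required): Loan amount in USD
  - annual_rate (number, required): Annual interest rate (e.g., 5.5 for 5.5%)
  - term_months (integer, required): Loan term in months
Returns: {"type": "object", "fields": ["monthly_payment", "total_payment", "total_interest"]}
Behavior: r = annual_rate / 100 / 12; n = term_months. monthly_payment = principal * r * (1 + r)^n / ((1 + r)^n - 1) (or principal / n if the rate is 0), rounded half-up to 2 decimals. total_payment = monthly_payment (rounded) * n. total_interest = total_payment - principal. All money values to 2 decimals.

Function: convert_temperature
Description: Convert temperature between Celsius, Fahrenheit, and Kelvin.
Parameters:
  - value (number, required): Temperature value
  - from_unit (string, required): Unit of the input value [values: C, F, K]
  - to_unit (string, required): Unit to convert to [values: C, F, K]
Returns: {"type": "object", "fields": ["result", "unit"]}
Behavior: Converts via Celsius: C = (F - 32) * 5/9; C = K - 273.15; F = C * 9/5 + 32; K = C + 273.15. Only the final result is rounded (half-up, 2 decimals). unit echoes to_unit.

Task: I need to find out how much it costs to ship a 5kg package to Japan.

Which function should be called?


The task needs a function whose description is: Calculate shipping cost based on weight and destination.
calculate_shipping


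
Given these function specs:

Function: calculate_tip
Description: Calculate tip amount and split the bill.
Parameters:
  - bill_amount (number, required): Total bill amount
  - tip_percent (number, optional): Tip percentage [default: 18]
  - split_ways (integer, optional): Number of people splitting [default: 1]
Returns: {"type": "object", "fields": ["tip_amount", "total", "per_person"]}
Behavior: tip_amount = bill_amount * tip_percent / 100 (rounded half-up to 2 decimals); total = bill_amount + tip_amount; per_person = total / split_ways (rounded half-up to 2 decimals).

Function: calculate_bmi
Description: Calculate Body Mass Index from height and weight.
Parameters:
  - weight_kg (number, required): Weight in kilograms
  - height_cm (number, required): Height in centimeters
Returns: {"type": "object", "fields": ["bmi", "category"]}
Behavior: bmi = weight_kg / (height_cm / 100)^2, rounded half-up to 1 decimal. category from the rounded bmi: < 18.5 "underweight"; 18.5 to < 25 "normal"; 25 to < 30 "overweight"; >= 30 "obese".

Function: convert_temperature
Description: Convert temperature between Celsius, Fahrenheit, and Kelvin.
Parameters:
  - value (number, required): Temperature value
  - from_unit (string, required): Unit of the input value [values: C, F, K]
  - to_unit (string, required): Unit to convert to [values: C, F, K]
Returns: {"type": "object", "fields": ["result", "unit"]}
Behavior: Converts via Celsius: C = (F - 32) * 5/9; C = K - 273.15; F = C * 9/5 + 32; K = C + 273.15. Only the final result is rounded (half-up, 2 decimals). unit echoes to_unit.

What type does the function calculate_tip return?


The calculate_tip spec declares Returns: {"type": "object", "fields": ["tip_amount", "total", "per_person"]}
Type:
object


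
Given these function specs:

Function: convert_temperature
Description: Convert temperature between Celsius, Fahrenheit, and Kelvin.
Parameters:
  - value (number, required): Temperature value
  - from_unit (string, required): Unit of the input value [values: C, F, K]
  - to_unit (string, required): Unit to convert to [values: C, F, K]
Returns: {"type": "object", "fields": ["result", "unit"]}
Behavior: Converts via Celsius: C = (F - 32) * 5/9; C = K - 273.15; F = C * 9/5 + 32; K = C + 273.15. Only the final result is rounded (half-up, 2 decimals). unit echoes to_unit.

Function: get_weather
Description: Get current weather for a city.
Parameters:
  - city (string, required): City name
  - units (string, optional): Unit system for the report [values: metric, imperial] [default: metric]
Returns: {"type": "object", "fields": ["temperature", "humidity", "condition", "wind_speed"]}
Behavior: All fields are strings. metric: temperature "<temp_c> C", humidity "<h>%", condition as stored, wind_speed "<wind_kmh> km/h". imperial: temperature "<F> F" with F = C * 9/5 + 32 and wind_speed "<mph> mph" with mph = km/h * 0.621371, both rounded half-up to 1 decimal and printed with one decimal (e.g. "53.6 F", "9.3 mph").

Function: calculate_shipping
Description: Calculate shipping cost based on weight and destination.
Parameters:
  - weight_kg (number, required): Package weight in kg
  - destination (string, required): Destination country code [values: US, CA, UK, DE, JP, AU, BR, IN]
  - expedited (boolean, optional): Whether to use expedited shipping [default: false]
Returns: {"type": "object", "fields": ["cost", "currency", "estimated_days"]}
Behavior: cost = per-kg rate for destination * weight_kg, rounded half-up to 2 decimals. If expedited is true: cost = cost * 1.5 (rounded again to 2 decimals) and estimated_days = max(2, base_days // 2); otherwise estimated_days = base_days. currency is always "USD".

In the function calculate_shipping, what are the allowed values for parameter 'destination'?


The calculate_shipping spec declares:
  - destination (string, required): Destination country code [values: US, CA, UK, DE, JP, AU, BR, IN]
Allowed values:
US, CA, UK, DE, JP, AU, BR, IN


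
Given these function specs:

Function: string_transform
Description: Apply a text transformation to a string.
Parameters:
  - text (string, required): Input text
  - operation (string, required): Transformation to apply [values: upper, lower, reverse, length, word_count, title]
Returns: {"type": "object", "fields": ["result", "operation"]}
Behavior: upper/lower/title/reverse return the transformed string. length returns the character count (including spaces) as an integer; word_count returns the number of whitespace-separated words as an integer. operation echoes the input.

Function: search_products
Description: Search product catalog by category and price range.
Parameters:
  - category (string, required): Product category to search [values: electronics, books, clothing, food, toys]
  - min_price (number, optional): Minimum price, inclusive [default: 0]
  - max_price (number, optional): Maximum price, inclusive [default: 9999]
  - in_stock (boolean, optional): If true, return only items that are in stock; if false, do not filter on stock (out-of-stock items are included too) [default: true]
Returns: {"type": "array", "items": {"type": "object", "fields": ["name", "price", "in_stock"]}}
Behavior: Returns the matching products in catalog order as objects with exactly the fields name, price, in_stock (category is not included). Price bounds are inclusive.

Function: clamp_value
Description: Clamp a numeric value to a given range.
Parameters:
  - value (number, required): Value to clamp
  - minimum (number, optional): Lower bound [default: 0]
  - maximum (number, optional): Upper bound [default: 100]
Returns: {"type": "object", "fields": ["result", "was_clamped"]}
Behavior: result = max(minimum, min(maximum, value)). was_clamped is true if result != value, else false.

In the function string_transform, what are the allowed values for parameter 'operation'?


The string_transform spec declares:
  - operation (string, required): Transformation to apply [values: upper, lower, reverse, length, word_count, title]
Allowed values:
upper, lower, reverse, length, word_count, title


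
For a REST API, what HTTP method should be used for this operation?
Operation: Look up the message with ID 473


GET = read, POST = create, PUT = update/replace, DELETE = remove
This operation is a read.
GET


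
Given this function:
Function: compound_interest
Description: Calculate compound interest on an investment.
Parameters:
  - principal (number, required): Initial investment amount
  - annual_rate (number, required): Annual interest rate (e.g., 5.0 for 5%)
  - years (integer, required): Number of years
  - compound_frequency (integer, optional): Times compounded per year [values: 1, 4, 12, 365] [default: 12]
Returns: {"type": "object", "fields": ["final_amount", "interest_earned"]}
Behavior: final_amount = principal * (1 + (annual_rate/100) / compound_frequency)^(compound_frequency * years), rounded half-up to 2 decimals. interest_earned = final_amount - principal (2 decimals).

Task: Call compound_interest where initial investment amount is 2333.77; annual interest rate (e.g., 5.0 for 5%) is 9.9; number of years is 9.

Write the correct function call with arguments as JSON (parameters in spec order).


Mapping each described value to its parameter name:
  'Initial investment amount' -> principal = 2333.77
  'Annual interest rate (e.g., 5.0 for 5%)' -> annual_rate = 9.9
  'Number of years' -> years = 9
compound_interest({"principal": 2333.77, "annual_rate": 9.9, "years": 9})


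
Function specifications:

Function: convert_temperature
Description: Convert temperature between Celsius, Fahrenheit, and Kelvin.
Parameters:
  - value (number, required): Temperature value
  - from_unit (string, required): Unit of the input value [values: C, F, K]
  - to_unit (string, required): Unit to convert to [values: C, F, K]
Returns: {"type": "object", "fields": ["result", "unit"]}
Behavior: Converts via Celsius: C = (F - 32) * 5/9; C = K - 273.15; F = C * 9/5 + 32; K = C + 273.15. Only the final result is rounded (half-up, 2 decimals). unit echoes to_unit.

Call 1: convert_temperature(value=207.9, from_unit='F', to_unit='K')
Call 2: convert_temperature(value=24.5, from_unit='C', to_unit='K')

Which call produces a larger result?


Call 1:
  To C: (207.9 - 32) * 5/9 = 97.722222
  To K: 97.722222 + 273.15 = 370.872222
  Round to 2 decimals: 370.87
  -> 370.87 K
Call 2:
  Input already in C: 24.5
  To K: 24.5 + 273.15 = 297.65
  Round to 2 decimals: 297.65
  -> 297.65 K
Call 1 (370.87 K)


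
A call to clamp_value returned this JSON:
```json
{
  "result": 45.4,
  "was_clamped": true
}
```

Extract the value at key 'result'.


45.4


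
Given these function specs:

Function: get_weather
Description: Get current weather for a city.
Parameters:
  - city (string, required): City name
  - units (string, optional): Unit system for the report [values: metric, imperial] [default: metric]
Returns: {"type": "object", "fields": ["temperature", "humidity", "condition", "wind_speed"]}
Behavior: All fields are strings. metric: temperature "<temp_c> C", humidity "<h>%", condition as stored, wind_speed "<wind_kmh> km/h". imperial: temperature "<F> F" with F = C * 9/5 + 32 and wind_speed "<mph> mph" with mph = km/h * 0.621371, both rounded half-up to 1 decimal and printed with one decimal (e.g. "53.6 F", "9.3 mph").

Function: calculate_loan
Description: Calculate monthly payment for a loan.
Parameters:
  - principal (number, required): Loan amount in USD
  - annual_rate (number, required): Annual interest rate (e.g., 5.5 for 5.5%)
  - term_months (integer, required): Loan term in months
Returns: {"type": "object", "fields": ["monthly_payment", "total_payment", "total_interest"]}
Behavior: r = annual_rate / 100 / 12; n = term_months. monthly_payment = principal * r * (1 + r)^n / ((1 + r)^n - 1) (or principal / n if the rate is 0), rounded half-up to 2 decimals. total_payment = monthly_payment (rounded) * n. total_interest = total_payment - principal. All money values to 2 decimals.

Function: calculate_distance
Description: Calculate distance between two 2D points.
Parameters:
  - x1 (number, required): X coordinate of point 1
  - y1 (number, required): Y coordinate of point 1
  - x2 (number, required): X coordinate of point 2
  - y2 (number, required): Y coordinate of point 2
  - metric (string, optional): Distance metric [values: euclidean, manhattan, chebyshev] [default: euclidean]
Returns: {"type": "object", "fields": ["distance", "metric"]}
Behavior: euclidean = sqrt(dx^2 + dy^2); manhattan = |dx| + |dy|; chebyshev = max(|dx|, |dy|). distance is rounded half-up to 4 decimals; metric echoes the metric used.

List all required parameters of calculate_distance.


Parameters of calculate_distance and their required/optional flag:
  x1: required
  y1: required
  x2: required
  y2: required
  metric: optional
x1, x2, y1, y2


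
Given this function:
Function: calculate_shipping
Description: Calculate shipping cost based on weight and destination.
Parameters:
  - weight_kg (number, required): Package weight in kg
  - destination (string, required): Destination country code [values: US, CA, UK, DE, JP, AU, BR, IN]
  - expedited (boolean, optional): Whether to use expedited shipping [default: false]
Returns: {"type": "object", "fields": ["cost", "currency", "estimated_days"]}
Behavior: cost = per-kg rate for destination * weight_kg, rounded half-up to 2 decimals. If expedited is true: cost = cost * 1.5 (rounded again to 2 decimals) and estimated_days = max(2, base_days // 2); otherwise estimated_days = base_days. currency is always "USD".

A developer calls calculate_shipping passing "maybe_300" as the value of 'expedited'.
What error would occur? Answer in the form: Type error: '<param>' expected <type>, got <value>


Spec: 'expedited' is declared as boolean; "maybe_300" is a string.
Type error: 'expedited' expected boolean, got "maybe_300"


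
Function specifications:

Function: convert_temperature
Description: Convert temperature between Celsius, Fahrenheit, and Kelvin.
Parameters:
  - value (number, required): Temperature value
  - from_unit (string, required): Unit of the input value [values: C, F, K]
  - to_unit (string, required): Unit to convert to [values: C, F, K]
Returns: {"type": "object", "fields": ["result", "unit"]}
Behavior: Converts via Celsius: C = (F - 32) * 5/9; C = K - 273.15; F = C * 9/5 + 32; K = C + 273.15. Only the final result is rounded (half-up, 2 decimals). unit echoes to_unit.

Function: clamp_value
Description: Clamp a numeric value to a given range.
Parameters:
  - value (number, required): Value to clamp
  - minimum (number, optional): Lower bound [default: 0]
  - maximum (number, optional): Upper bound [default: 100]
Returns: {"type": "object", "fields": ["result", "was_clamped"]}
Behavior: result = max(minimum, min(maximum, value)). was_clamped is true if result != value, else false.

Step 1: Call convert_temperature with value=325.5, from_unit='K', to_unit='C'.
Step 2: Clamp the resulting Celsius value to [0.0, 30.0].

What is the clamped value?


Step 1: convert_temperature(value=325.5, from_unit=K, to_unit=C)
  To C: 325.5 - 273.15 = 52.35
  Target is C: 52.35
  Round to 2 decimals: 52.35
  -> result = 52.35 C
Step 2: clamp_value(value=52.35, minimum=0.0, maximum=30.0)
  result = max(0.0, min(30.0, 52.35)) = max(0.0, 30.0) = 30.0
  was_clamped = (30.0 != 52.35) = true
  -> result = 30.0
30.0


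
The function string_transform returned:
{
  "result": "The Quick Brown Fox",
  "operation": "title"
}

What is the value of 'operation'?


title


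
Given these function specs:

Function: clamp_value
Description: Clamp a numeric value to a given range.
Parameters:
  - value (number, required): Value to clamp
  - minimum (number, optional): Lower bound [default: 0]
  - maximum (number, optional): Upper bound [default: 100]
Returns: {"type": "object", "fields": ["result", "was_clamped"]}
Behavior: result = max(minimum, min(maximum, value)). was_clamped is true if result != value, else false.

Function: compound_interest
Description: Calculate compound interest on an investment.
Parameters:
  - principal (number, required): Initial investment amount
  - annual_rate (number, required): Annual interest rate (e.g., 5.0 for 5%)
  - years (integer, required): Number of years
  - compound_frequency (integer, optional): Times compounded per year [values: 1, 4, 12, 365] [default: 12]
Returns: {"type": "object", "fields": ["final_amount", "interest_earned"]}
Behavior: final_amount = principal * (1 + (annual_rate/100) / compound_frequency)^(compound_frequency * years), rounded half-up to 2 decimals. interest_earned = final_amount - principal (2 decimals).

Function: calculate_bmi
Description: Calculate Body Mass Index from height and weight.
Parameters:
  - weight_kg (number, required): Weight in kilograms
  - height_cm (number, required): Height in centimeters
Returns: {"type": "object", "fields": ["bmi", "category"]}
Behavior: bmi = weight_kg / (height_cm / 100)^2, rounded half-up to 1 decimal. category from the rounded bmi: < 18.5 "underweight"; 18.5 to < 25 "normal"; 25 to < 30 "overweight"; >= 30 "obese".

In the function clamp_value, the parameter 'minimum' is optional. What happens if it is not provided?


The clamp_value spec declares:
  - minimum (number, optional): Lower bound [default: 0]
It defaults to 0


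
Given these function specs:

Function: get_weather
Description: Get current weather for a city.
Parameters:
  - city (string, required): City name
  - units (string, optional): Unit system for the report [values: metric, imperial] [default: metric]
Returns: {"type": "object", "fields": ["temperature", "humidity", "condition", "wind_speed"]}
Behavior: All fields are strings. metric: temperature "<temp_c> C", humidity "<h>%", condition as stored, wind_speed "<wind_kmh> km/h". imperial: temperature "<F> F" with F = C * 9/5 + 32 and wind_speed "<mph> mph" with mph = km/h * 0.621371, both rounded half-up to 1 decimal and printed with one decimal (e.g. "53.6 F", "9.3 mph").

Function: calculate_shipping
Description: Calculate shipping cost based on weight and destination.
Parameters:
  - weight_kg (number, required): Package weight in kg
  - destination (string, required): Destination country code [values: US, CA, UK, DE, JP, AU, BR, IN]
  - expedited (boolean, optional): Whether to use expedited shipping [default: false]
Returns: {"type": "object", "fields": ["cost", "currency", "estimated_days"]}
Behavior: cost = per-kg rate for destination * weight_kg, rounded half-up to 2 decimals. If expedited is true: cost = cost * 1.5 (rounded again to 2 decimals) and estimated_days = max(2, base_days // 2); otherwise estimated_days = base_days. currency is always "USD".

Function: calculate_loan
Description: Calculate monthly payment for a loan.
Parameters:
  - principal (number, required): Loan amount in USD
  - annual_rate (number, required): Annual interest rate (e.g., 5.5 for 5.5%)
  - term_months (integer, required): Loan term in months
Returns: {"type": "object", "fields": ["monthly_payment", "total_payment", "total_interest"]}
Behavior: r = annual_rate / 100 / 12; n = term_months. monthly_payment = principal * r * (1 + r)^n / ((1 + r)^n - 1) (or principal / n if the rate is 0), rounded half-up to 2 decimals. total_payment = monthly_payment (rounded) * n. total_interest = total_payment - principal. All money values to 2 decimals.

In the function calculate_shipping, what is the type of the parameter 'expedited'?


The calculate_shipping spec declares:
  - expedited (boolean, optional): Whether to use expedited shipping [default: false]
Type:
boolean


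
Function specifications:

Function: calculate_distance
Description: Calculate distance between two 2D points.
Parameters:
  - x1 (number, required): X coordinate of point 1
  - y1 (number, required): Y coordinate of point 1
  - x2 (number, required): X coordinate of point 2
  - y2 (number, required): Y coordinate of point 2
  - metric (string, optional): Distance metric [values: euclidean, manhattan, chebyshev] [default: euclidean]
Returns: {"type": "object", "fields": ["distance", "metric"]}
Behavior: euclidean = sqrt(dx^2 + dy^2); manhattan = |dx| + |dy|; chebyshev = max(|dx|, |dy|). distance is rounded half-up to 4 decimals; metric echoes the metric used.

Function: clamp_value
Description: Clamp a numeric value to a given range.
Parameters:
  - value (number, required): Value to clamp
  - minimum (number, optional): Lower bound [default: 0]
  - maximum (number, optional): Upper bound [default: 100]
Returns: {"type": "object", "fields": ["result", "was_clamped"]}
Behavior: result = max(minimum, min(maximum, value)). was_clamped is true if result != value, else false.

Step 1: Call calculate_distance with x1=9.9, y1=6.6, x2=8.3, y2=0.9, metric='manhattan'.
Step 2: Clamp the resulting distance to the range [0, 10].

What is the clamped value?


Step 1: calculate_distance (manhattan)
  |dx| = |8.3 - 9.9| = 1.6; |dy| = |0.9 - 6.6| = 5.7
  manhattan: 1.6 + 5.7 = 7.3
  Round to 4 decimals: 7.3
  -> distance = 7.3
Step 2: clamp_value(value=7.3, minimum=0, maximum=10)
  result = max(0, min(10, 7.3)) = max(0, 7.3) = 7.3
  was_clamped = (7.3 != 7.3) = false
  -> result = 7.3
7.3


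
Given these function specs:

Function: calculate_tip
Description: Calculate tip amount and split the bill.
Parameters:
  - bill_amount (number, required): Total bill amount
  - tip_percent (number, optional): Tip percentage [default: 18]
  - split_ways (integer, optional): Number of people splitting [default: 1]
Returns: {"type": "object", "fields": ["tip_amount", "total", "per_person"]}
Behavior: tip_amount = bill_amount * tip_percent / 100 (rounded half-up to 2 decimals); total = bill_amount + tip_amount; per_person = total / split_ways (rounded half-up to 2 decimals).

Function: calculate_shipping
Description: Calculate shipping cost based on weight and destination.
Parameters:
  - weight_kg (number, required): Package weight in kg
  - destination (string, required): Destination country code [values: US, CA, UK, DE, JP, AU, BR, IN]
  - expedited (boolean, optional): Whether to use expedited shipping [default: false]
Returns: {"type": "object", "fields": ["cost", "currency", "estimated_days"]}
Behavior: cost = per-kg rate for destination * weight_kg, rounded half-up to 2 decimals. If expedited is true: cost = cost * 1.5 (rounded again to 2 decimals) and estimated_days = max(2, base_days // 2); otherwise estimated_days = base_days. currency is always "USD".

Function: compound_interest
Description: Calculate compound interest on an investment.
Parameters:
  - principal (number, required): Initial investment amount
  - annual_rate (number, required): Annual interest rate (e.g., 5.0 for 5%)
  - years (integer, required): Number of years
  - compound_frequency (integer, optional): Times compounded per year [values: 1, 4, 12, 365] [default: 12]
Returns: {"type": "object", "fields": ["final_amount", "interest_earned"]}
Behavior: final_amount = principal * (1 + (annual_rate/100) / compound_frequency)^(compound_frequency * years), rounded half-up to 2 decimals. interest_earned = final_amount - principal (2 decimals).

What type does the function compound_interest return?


The compound_interest spec declares Returns: {"type": "object", "fields": ["final_amount", "interest_earned"]}
Type:
object


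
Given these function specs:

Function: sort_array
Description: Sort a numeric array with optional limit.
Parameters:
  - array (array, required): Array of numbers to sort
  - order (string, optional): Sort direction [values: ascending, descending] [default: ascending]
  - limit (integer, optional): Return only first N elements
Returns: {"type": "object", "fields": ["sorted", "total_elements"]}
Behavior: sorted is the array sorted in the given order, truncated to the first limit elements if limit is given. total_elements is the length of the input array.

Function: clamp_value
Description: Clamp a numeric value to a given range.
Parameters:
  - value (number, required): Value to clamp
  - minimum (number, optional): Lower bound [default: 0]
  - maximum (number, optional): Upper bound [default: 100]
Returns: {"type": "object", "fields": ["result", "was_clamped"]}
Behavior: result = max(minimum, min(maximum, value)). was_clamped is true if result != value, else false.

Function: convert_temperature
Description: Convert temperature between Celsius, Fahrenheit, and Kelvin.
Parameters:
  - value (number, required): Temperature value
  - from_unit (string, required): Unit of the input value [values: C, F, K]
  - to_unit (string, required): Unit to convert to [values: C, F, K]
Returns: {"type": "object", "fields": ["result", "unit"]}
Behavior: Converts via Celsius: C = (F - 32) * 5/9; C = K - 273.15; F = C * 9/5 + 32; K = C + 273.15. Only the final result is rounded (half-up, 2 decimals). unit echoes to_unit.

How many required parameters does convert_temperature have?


Parameters of convert_temperature: value (required), from_unit (required), to_unit (required)
Required count:
3


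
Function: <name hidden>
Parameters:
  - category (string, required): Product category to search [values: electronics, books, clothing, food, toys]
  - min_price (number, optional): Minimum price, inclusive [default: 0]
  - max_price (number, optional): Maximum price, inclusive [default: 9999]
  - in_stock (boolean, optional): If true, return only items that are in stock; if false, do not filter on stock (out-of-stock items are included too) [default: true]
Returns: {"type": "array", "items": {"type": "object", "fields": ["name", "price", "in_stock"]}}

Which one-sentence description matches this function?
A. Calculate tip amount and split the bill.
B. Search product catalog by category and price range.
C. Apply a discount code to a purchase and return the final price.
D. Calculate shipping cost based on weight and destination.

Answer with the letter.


Parameters category, min_price, max_price, in_stock and return "array" fit: Search product catalog by category and price range.
B


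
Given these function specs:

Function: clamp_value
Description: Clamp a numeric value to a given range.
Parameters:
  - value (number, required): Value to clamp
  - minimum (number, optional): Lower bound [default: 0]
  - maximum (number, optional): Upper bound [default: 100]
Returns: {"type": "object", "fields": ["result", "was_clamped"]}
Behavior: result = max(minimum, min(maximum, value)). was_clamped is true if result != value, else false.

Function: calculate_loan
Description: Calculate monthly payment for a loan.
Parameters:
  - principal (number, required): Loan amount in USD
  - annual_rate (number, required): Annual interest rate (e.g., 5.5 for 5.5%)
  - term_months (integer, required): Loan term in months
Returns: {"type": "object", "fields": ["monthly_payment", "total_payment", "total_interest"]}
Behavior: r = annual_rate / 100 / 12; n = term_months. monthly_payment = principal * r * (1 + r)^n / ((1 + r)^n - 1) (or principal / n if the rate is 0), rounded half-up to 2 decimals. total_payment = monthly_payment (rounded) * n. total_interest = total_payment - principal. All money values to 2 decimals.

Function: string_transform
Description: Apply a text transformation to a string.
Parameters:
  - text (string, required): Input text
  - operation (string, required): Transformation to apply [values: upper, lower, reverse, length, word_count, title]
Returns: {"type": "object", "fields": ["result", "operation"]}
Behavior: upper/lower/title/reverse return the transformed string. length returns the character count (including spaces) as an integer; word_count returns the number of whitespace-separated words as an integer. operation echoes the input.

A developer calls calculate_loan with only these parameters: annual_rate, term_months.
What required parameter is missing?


Required parameters: principal, annual_rate, term_months
Provided: annual_rate, term_months
Missing: principal
principal


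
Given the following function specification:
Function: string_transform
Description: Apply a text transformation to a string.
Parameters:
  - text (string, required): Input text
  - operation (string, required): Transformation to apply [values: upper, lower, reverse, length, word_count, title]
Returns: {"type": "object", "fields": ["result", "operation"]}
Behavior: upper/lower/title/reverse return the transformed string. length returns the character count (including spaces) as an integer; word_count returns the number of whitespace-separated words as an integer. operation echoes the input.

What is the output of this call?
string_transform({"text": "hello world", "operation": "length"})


length counts every character including spaces: 11
Output:
{"result": 11, "operation": "length"}


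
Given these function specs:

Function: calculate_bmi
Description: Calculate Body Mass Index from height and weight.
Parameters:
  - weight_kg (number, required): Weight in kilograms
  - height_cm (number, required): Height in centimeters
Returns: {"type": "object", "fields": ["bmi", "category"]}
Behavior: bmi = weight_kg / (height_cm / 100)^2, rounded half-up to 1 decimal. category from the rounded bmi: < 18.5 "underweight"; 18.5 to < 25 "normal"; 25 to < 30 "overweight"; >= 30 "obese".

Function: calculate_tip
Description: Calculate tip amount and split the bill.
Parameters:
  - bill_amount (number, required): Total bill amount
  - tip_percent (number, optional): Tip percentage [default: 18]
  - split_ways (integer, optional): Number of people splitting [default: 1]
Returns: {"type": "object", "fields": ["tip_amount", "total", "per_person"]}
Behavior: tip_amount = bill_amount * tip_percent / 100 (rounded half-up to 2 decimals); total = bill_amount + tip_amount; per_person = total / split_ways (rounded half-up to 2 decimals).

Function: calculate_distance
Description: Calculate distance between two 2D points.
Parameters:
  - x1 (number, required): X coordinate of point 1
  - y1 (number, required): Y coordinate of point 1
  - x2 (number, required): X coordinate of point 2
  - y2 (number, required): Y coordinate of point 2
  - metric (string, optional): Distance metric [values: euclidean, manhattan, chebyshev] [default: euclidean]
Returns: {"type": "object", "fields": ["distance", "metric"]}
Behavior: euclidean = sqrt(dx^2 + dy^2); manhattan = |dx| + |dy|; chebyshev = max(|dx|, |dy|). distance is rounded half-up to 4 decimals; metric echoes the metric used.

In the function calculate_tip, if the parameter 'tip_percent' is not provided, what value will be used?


The calculate_tip spec declares:
  - tip_percent (number, optional): Tip percentage [default: 18]
Default:
18
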